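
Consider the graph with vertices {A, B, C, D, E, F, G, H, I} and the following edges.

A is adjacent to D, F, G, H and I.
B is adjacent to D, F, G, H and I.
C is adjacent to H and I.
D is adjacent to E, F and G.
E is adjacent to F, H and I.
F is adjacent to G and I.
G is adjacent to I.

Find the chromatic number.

B, D, F, G are mutually adjacent (a clique of size 4), so at least 4 colors are needed.
One proper 4-coloring: A=3, B=3, C=3, D=2, E=3, F=1, G=4, H=1, I=2. No two adjacent vertices share a color.

4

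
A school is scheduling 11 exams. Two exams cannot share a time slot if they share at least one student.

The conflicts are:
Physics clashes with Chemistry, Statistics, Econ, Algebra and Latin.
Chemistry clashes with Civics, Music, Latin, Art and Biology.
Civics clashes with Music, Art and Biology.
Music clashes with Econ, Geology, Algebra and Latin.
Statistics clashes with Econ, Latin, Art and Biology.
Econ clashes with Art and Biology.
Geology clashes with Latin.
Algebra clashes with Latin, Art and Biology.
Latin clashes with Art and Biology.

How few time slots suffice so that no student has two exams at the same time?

Physics, Chemistry, Latin all conflict with each other, so at least 3 time slots are needed.
3 time slots suffice: Physics=2, Chemistry=3, Civics=1, Music=2, Statistics=3, Econ=1, Geology=3, Algebra=3, Latin=1, Art=2, Biology=2. Each listed conflict is separated.

3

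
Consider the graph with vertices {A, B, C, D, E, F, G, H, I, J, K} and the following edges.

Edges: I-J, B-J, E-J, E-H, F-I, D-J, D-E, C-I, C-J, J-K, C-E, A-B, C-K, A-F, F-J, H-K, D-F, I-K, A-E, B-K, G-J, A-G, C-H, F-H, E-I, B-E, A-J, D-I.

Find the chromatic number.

D, F, I, J are pairwise adjacent (a clique of size 4), so at least 4 colors are needed.
4 colors suffice: color 1 → {H, J}; color 2 → {E, F, G, K}; color 3 → {A, I}; color 4 → {B, C, D}. Each edge has distinct colors on its endpoints.

4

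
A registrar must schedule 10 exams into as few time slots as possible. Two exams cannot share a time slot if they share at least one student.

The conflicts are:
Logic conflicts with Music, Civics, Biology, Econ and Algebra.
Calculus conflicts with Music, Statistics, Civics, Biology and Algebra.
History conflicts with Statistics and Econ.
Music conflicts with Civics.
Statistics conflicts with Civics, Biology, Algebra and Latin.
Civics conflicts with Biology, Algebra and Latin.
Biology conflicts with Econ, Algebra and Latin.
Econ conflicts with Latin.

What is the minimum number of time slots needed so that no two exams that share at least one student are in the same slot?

5

Calculus, Statistics, Civics, Biology, Algebra are mutually in conflict, so at least 5 time slots are needed.
5 time slots suffice: time slot 1 → {History, Music, Biology}; time slot 2 → {Civics, Econ}; time slot 3 → {Logic, Statistics}; time slot 4 → {Calculus, Latin}; time slot 5 → {Algebra}. No two conflicting exams share a time slot.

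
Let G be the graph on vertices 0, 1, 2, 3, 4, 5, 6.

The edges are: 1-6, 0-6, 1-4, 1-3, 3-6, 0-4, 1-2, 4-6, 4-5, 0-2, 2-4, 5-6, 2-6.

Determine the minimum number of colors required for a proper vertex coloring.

1, 2, 4, 6 form a clique, so at least 4 colors are needed.
A valid assignment using 4 colors: 0=green, 1=green, 2=yellow, 3=blue, 4=blue, 5=green, 6=red. Each edge has distinct colors on its endpoints.

4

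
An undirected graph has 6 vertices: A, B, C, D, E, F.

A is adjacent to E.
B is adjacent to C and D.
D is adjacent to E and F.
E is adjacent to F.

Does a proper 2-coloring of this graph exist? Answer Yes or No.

No

D, E, F are pairwise adjacent, so at least 3 colors are needed.
So 2 colors are not enough.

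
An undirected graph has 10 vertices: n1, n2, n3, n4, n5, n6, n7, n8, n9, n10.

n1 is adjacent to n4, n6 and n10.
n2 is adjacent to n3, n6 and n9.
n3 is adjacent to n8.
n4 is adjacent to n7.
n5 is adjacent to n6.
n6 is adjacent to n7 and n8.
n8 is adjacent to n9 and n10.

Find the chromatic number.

2

n2 and n9 are adjacent, so at least 2 colors are needed.
2 colors suffice: color R → {n3, n4, n6, n9, n10}; color B → {n1, n2, n5, n7, n8}. Every edge joins two different colors.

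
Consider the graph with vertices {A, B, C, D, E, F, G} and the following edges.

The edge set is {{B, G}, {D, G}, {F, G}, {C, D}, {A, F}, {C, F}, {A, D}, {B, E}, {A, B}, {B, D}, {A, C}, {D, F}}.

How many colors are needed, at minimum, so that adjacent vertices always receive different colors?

4

A, C, D, F form a clique, so at least 4 colors are needed.
One proper 4-coloring: A=3, B=2, C=4, D=1, E=1, F=2, G=3. Each edge has distinct colors on its endpoints.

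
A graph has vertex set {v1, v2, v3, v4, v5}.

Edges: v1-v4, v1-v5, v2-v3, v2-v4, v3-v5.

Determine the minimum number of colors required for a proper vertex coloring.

The cycle v1-v4-v2-v3-v5-v1 has odd length 5, so it cannot be 2-colored; at least 3 colors are needed.
3 colors suffice: v1=1, v2=1, v3=3, v4=2, v5=2. Each edge has distinct colors on its endpoints.

3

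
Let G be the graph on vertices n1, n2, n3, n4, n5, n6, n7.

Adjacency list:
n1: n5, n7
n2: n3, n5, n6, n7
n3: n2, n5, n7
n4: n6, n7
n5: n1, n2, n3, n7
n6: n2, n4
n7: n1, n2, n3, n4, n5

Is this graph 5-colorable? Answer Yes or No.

Yes

The chromatic number is 4. n2, n3, n5, n7 form a clique, so at least 4 colors are needed.
4 colors suffice: n1=3, n2=3, n3=4, n4=2, n5=2, n6=1, n7=1.
Since 5 ≥ 4, a proper 5-coloring certainly exists.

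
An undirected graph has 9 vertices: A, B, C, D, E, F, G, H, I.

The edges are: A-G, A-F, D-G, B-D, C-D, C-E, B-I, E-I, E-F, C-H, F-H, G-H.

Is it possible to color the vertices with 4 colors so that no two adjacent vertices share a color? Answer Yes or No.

Yes

The chromatic number is 3. The cycle E-C-D-B-I-E has odd length 5, so it cannot be 2-colored; at least 3 colors are needed.
3 colors suffice: color 1 → {A, D, E, H}; color 2 → {C, F, G, I}; color 3 → {B}.
Since 4 ≥ 3, a proper 4-coloring certainly exists.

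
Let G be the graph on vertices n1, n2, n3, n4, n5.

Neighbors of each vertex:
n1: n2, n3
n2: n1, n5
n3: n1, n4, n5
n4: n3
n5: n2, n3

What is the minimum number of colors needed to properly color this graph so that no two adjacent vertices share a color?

n1 and n2 are adjacent, so at least 2 colors are needed.
2 colors suffice: n1=B, n2=R, n3=R, n4=B, n5=B. Each edge has distinct colors on its endpoints.

2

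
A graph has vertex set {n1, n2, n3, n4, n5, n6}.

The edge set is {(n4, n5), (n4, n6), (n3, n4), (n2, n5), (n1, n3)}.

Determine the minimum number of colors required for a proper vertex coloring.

2

n1 and n3 are adjacent, so at least 2 colors are needed.
2 colors suffice: color 1 → {n1, n2, n4}; color 2 → {n3, n5, n6}. No two adjacent vertices share a color.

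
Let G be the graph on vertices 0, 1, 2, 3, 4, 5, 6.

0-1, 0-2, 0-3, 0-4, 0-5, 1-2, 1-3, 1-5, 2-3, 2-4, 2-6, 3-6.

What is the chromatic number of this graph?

4

0, 1, 2, 3 are mutually adjacent (a clique of size 4), so at least 4 colors are needed.
A valid assignment using 4 colors: 0=blue, 1=yellow, 2=red, 3=green, 4=green, 5=red, 6=blue. No two adjacent vertices share a color.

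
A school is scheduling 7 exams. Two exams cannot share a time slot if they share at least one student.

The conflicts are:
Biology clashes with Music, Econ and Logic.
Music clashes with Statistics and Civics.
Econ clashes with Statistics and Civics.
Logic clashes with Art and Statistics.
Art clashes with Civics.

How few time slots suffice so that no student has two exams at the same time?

The cycle Logic-Biology-Econ-Civics-Art-Logic has odd length 5, so it cannot be 2-colored; at least 3 time slots are needed.
3 time slots suffice: time slot 1 → {Music, Econ, Logic}; time slot 2 → {Biology, Statistics, Civics}; time slot 3 → {Art}. No two conflicting exams share a time slot.

3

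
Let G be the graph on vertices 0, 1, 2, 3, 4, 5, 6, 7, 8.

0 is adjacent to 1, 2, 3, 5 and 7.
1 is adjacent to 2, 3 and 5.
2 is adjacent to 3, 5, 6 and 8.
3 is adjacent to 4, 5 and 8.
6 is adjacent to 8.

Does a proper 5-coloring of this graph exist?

The chromatic number is 5. 0, 1, 2, 3, 5 are mutually adjacent (a clique of size 5), so at least 5 colors are needed.
A valid assignment using 5 colors: 0=green, 1=yellow, 2=red, 3=blue, 4=red, 5=purple, 6=blue, 7=red, 8=green.
That is already a proper 5-coloring.

Yes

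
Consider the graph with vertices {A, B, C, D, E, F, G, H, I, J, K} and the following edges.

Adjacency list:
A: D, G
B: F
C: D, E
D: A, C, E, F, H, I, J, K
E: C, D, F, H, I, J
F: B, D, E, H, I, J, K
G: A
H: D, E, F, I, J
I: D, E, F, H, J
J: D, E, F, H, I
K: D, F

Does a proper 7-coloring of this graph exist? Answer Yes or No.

The chromatic number is 6. D, E, F, H, I, J are mutually adjacent (a clique of size 6), so at least 6 colors are needed.
One proper 6-coloring: A=2, B=1, C=2, D=1, E=3, F=2, G=1, H=5, I=4, J=6, K=3.
Since 7 ≥ 6, a proper 7-coloring certainly exists.

Yes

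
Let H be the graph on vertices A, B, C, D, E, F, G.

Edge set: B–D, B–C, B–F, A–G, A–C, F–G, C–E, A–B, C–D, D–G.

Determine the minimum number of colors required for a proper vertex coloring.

B, C, D are mutually adjacent, so at least 3 colors are needed.
3 colors suffice: color red → {C, G}; color blue → {B, E}; color green → {A, D, F}. Each edge has distinct colors on its endpoints.

3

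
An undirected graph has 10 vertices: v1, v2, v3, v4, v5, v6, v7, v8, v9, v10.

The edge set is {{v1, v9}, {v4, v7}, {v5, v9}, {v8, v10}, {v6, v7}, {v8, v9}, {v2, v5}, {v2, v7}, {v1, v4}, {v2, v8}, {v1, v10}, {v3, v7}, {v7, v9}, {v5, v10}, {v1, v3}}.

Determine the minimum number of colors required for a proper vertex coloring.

v1 and v10 are adjacent, so at least 2 colors are needed.
2 colors suffice: color 1 → {v1, v5, v7, v8}; color 2 → {v2, v3, v4, v6, v9, v10}. No two adjacent vertices share a color.

2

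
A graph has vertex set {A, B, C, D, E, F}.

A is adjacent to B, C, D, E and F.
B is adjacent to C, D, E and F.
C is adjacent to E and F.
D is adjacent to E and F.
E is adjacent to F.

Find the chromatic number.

A, B, C, E, F are mutually adjacent (a clique of size 5), so at least 5 colors are needed.
5 colors suffice: color red → {E}; color blue → {A}; color green → {B}; color yellow → {F}; color purple → {C, D}. Every edge joins two different colors.

5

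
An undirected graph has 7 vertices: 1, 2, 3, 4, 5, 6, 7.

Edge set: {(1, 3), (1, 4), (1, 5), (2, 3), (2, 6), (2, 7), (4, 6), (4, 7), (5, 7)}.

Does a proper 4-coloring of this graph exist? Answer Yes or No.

The chromatic number is 3. The cycle 3-1-5-7-2-3 has odd length 5, so it cannot be 2-colored; at least 3 colors are needed.
3 colors suffice: color a → {1, 2}; color b → {3, 4, 5}; color c → {6, 7}.
Since 4 ≥ 3, a proper 4-coloring certainly exists.

Yes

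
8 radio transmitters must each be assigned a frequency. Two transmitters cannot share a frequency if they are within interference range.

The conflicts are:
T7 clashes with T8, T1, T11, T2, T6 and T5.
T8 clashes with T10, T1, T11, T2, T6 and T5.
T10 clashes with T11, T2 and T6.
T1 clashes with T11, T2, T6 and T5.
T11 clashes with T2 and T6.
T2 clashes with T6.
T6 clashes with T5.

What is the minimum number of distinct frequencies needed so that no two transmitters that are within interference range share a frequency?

T7, T8, T1, T11, T2, T6 pairwise conflict, so at least 6 frequencies are needed.
6 frequencies suffice: frequency 1 → {T6}; frequency 2 → {T8}; frequency 3 → {T7, T10}; frequency 4 → {T11, T5}; frequency 5 → {T2}; frequency 6 → {T1}. Every pair that conflicts lands in different frequencies.

6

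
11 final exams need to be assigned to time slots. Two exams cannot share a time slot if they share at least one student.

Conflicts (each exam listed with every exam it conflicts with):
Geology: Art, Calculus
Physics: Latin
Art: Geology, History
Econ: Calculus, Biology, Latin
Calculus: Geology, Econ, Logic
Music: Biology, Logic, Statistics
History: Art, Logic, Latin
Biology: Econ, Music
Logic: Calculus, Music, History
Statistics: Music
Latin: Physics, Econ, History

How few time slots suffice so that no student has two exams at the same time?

3

The cycle Econ-Biology-Music-Logic-Calculus-Econ has odd length 5, so it cannot be 2-colored; at least 3 time slots are needed.
3 time slots suffice: Geology=2, Physics=2, Art=1, Econ=2, Calculus=1, Music=1, History=2, Biology=3, Logic=3, Statistics=2, Latin=1. No two conflicting exams share a time slot.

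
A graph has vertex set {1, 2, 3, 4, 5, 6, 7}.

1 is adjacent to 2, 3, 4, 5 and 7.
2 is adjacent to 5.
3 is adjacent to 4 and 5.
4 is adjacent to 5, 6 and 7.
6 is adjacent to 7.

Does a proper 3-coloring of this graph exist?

No

1, 3, 4, 5 are pairwise adjacent (a clique of size 4), so at least 4 colors are needed.
So 3 colors are not enough.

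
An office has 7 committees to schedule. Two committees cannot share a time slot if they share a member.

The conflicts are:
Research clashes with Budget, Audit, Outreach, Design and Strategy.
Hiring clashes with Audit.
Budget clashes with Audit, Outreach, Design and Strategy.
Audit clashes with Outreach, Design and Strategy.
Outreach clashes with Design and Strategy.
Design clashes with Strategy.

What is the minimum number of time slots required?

Research, Budget, Audit, Outreach, Design, Strategy are mutually in conflict, so at least 6 time slots are needed.
6 time slots suffice: time slot 1 → {Audit}; time slot 2 → {Hiring, Strategy}; time slot 3 → {Research}; time slot 4 → {Outreach}; time slot 5 → {Budget}; time slot 6 → {Design}. No two conflicting committees share a time slot.

6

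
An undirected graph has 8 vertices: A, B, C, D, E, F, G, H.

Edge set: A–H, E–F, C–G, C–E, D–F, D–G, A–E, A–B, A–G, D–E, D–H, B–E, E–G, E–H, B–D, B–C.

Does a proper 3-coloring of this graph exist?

Yes

The chromatic number is 3. D, E, F are pairwise adjacent, so at least 3 colors are needed.
3 colors suffice: color 1 → {E}; color 2 → {A, C, D}; color 3 → {B, F, G, H}.
That is already a proper 3-coloring.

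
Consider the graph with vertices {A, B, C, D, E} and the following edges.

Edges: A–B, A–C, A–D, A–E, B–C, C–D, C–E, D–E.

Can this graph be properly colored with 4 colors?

Yes

The chromatic number is 4. A, C, D, E are pairwise adjacent (a clique of size 4), so at least 4 colors are needed.
4 colors suffice: color 1 → {A}; color 2 → {C}; color 3 → {B, E}; color 4 → {D}.
That is already a proper 4-coloring.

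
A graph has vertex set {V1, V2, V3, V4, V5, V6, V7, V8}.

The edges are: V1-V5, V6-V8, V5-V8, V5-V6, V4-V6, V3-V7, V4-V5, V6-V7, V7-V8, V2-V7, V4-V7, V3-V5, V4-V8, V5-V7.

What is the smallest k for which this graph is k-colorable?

5

V4, V5, V6, V7, V8 are mutually adjacent (a clique of size 5), so at least 5 colors are needed.
5 colors suffice: color 1 → {V2, V5}; color 2 → {V1, V7}; color 3 → {V3, V8}; color 4 → {V6}; color 5 → {V4}. Each edge has distinct colors on its endpoints.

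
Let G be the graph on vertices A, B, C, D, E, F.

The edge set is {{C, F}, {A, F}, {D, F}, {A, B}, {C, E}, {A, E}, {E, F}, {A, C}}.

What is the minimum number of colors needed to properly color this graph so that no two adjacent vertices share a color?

4

A, C, E, F form a clique, so at least 4 colors are needed.
4 colors suffice: color 1 → {A, D}; color 2 → {B, F}; color 3 → {E}; color 4 → {C}. No two adjacent vertices share a color.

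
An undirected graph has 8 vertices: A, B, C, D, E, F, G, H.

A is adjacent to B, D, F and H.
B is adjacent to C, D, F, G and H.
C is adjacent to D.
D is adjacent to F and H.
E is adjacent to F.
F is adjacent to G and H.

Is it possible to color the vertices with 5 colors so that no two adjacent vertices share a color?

The chromatic number is 5. A, B, D, F, H are mutually adjacent (a clique of size 5), so at least 5 colors are needed.
5 colors suffice: color red → {C, F}; color blue → {B, E}; color green → {D, G}; color yellow → {H}; color purple → {A}.
That is already a proper 5-coloring.

Yes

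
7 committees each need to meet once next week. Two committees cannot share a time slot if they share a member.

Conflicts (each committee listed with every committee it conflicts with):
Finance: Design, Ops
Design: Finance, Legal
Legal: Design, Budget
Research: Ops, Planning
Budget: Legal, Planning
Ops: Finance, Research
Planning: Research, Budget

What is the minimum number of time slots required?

3

The cycle Legal-Budget-Planning-Research-Ops-Finance-Design-Legal has odd length 7, so it cannot be 2-colored; at least 3 time slots are needed.
3 time slots suffice: time slot 1 → {Finance, Research, Budget}; time slot 2 → {Design, Ops, Planning}; time slot 3 → {Legal}. Every pair that conflicts lands in different time slots.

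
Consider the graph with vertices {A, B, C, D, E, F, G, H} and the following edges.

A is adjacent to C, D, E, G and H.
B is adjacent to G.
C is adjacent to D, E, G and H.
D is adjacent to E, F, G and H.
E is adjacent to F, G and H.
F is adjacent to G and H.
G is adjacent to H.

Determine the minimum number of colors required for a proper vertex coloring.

A, C, D, E, G, H are pairwise adjacent (a clique of size 6), so at least 6 colors are needed.
6 colors suffice: A=6, B=2, C=5, D=3, E=4, F=5, G=1, H=2. Each edge has distinct colors on its endpoints.

6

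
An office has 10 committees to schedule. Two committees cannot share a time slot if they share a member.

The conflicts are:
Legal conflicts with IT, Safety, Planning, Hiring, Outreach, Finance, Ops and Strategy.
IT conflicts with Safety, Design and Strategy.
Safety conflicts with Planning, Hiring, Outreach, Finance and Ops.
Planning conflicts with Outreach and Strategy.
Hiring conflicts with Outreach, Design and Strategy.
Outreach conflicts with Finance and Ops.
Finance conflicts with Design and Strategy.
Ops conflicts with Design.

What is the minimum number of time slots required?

Legal, Safety, Outreach, Ops are mutually in conflict, so at least 4 time slots are needed.
4 time slots suffice: time slot 1 → {Legal, Design}; time slot 2 → {Safety, Strategy}; time slot 3 → {IT, Outreach}; time slot 4 → {Planning, Hiring, Finance, Ops}. No two conflicting committees share a time slot.

4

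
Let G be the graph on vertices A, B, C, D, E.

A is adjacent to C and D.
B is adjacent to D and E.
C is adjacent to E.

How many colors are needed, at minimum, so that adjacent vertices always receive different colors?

The cycle D-B-E-C-A-D has odd length 5, so it cannot be 2-colored; at least 3 colors are needed.
3 colors suffice: color red → {D, E}; color blue → {A, B}; color green → {C}. No two adjacent vertices share a color.

3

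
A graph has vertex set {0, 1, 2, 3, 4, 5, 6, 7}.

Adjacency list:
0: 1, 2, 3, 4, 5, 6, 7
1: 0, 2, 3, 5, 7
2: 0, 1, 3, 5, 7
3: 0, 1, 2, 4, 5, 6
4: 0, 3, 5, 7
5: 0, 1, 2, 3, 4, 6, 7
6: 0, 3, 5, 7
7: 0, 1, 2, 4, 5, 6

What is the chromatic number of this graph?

0, 1, 2, 5, 7 are pairwise adjacent (a clique of size 5), so at least 5 colors are needed.
5 colors suffice: color a → {0}; color b → {5}; color c → {3, 7}; color d → {1, 4, 6}; color e → {2}. Each edge has distinct colors on its endpoints.

5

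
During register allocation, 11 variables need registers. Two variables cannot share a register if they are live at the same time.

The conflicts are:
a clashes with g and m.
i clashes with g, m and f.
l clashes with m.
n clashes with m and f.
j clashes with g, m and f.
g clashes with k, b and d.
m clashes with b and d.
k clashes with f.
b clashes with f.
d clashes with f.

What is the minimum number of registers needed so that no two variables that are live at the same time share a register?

2

l and m conflict, so at least 2 registers are needed.
A valid assignment using 2 registers: a=2, i=2, l=2, n=2, j=2, g=1, m=1, k=2, b=2, d=2, f=1. Every pair that conflicts lands in different registers.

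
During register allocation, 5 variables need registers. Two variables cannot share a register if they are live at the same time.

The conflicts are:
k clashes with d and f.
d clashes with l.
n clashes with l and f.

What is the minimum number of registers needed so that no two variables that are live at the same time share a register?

The cycle d-l-n-f-k-d has odd length 5, so it cannot be 2-colored; at least 3 registers are needed.
Using 3 registers: k=1, d=3, n=1, l=2, f=2. Every pair that conflicts lands in different registers.

3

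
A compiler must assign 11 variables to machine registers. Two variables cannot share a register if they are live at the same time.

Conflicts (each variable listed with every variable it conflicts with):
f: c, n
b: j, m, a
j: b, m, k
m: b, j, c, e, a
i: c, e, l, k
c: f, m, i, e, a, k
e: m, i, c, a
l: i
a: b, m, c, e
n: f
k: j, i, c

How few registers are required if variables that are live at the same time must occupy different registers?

m, c, e, a are mutually in conflict, so at least 4 registers are needed.
4 registers suffice: register 1 → {b, c, l, n}; register 2 → {f, m, i}; register 3 → {j, e}; register 4 → {a, k}. No two conflicting variables share a register.

4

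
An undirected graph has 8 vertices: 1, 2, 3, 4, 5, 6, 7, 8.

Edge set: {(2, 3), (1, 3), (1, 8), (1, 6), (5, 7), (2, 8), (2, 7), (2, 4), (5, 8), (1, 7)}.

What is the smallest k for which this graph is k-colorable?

2

2 and 4 are adjacent, so at least 2 colors are needed.
A valid assignment using 2 colors: 1=a, 2=a, 3=b, 4=b, 5=a, 6=b, 7=b, 8=b. Each edge has distinct colors on its endpoints.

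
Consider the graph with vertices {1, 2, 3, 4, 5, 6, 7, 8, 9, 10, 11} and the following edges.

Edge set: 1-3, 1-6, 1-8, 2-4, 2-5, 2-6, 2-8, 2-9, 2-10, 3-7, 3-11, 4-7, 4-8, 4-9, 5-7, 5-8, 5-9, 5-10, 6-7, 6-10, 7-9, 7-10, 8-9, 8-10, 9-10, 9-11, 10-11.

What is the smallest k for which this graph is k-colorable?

5

2, 5, 8, 9, 10 form a clique, so at least 5 colors are needed.
One proper 5-coloring: 1=blue, 2=green, 3=red, 4=blue, 5=purple, 6=red, 7=green, 8=yellow, 9=red, 10=blue, 11=green. Each edge has distinct colors on its endpoints.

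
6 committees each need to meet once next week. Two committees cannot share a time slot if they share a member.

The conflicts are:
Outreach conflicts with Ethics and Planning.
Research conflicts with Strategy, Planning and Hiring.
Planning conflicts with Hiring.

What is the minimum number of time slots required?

3

Research, Planning, Hiring all conflict with each other, so at least 3 time slots are needed.
3 time slots suffice: time slot 1 → {Outreach, Research}; time slot 2 → {Ethics, Strategy, Planning}; time slot 3 → {Hiring}. Every pair that conflicts lands in different time slots.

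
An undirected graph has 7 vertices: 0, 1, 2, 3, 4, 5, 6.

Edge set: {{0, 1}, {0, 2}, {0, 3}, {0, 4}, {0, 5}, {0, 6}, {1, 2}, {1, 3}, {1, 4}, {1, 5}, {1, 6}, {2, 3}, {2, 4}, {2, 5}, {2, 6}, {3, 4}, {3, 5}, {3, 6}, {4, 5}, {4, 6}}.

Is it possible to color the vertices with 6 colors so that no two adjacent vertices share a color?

The chromatic number is 6. 0, 1, 2, 3, 4, 5 are pairwise adjacent (a clique of size 6), so at least 6 colors are needed.
One proper 6-coloring: 0=d, 1=a, 2=c, 3=e, 4=b, 5=f, 6=f.
That is already a proper 6-coloring.

Yes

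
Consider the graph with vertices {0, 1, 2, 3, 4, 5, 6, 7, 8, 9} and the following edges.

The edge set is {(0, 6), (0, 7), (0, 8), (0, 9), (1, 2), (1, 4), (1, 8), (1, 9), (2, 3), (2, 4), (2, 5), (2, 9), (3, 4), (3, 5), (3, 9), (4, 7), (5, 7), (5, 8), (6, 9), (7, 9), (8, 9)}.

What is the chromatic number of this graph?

2, 3, 5 form a triangle, so at least 3 colors are needed.
3 colors suffice: color a → {4, 5, 9}; color b → {2, 6, 7, 8}; color c → {0, 1, 3}. Every edge joins two different colors.

3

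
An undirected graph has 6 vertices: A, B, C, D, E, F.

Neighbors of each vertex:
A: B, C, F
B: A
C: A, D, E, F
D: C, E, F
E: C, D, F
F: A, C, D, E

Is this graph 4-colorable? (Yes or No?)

The chromatic number is 4. C, D, E, F form a clique, so at least 4 colors are needed.
4 colors suffice: color 1 → {B, F}; color 2 → {C}; color 3 → {A, D}; color 4 → {E}.
That is already a proper 4-coloring.

Yes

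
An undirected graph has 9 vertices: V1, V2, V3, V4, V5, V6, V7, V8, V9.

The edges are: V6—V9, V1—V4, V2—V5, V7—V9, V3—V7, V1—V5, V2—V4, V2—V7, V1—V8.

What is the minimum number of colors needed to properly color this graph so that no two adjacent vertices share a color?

V1 and V4 are adjacent, so at least 2 colors are needed.
One proper 2-coloring: V1=2, V2=2, V3=2, V4=1, V5=1, V6=1, V7=1, V8=1, V9=2. Every edge joins two different colors.

2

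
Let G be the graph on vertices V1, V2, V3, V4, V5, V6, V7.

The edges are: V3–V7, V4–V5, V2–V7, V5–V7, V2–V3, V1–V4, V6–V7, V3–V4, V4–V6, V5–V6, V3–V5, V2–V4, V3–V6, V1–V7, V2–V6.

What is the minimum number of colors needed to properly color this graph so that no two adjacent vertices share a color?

4

V3, V4, V5, V6 are pairwise adjacent (a clique of size 4), so at least 4 colors are needed.
4 colors suffice: color 1 → {V1, V3}; color 2 → {V6}; color 3 → {V4, V7}; color 4 → {V2, V5}. Every edge joins two different colors.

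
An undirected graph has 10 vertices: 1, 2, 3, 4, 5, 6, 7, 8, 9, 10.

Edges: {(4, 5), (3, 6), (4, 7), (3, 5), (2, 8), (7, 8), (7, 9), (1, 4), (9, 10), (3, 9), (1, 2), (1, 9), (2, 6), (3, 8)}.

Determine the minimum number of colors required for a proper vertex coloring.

3

The cycle 7-4-5-3-9-7 has odd length 5, so it cannot be 2-colored; at least 3 colors are needed.
One proper 3-coloring: 1=c, 2=b, 3=b, 4=a, 5=c, 6=a, 7=b, 8=a, 9=a, 10=b. Every edge joins two different colors.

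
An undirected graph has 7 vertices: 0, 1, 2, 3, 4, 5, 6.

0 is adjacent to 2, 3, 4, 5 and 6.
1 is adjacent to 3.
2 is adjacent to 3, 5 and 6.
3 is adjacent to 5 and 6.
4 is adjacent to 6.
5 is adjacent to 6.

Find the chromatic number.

0, 2, 3, 5, 6 form a clique, so at least 5 colors are needed.
5 colors suffice: color a → {3, 4}; color b → {0, 1}; color c → {6}; color d → {5}; color e → {2}. No two adjacent vertices share a color.

5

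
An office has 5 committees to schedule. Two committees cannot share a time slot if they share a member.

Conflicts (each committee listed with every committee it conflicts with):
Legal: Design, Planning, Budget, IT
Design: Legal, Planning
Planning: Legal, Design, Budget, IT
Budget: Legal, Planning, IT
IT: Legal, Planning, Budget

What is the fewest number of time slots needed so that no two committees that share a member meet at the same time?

4

Legal, Planning, Budget, IT are mutually in conflict, so at least 4 time slots are needed.
4 time slots suffice: time slot 1 → {Legal}; time slot 2 → {Planning}; time slot 3 → {Design, Budget}; time slot 4 → {IT}. Each listed conflict is separated.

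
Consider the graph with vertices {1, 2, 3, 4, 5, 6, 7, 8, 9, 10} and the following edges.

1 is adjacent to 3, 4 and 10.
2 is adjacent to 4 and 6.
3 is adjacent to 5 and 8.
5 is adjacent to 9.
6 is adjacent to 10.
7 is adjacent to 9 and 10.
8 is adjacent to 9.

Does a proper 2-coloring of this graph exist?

The cycle 6-10-1-4-2-6 has odd length 5, so it cannot be 2-colored; at least 3 colors are needed.
So 2 colors are not enough.

No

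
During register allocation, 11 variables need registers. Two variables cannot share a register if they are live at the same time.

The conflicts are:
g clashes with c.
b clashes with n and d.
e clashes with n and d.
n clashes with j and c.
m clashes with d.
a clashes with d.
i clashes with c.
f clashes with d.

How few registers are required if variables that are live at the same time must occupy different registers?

2

b and n conflict, so at least 2 registers are needed.
2 registers suffice: register 1 → {g, n, i, d}; register 2 → {b, e, j, m, a, f, c}. No two conflicting variables share a register.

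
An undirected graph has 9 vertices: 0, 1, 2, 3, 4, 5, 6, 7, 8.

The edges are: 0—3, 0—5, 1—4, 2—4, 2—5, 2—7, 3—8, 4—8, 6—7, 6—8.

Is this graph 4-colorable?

The chromatic number is 3. The cycle 7-2-4-8-6-7 has odd length 5, so it cannot be 2-colored; at least 3 colors are needed.
3 colors suffice: color red → {0, 1, 2, 8}; color blue → {3, 4, 5, 6}; color green → {7}.
Since 4 ≥ 3, a proper 4-coloring certainly exists.

Yes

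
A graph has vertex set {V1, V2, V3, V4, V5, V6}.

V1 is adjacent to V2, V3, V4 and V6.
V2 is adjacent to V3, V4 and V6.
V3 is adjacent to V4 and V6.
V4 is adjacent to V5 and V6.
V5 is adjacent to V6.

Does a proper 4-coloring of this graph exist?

No

V1, V2, V3, V4, V6 are mutually adjacent (a clique of size 5), so at least 5 colors are needed.
So 4 colors are not enough.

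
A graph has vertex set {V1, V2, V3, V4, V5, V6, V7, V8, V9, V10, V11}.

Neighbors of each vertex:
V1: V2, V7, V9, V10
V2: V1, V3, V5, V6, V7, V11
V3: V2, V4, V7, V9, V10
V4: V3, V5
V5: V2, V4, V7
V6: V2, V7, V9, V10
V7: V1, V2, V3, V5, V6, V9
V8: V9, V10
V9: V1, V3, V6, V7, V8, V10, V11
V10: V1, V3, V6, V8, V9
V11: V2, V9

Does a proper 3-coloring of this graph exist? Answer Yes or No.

The chromatic number is 3. V2, V6, V7 form a triangle, so at least 3 colors are needed.
3 colors suffice: V1=3, V2=1, V3=3, V4=1, V5=3, V6=3, V7=2, V8=3, V9=1, V10=2, V11=2.
That is already a proper 3-coloring.

Yes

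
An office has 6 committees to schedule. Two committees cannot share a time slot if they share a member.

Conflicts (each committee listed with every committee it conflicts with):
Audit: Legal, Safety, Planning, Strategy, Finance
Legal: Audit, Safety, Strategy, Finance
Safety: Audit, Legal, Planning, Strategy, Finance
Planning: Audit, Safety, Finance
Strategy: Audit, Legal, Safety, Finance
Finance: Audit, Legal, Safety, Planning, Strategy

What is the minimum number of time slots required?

Audit, Legal, Safety, Strategy, Finance pairwise conflict, so at least 5 time slots are needed.
5 time slots suffice: time slot 1 → {Safety}; time slot 2 → {Finance}; time slot 3 → {Audit}; time slot 4 → {Planning, Strategy}; time slot 5 → {Legal}. Each listed conflict is separated.

5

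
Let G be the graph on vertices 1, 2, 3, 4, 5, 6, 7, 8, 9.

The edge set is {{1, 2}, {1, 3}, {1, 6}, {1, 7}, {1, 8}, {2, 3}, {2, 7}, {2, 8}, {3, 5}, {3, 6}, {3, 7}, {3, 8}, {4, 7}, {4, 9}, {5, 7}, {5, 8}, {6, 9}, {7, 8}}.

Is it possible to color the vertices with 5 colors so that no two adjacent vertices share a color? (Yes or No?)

Yes

The chromatic number is 5. 1, 2, 3, 7, 8 are pairwise adjacent (a clique of size 5), so at least 5 colors are needed.
A valid assignment using 5 colors: 1=yellow, 2=purple, 3=red, 4=red, 5=yellow, 6=blue, 7=blue, 8=green, 9=green.
That is already a proper 5-coloring.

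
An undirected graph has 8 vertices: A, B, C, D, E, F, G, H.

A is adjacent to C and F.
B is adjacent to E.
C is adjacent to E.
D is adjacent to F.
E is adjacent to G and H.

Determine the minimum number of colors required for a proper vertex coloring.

2

E and G are adjacent, so at least 2 colors are needed.
2 colors suffice: A=1, B=2, C=2, D=1, E=1, F=2, G=2, H=2. Every edge joins two different colors.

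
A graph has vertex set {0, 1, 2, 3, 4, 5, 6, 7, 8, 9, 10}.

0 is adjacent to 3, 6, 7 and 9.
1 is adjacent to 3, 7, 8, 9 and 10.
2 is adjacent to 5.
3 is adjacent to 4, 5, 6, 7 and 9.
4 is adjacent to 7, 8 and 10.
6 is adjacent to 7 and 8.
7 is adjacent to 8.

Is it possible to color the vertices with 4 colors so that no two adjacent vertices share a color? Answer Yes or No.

The chromatic number is 4. 0, 3, 6, 7 form a clique, so at least 4 colors are needed.
4 colors suffice: 0=c, 1=c, 2=a, 3=a, 4=c, 5=b, 6=d, 7=b, 8=a, 9=b, 10=a.
That is already a proper 4-coloring.

Yes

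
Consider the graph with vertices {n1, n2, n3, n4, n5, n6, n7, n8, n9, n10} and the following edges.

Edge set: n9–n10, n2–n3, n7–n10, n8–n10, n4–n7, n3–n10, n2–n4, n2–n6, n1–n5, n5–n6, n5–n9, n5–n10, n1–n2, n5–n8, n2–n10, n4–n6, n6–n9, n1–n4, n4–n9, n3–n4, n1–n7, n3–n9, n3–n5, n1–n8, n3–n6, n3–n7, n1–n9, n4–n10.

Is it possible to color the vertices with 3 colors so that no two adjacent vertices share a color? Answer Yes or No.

No

n2, n3, n4, n6 form a clique, so at least 4 colors are needed.
So 3 colors are not enough.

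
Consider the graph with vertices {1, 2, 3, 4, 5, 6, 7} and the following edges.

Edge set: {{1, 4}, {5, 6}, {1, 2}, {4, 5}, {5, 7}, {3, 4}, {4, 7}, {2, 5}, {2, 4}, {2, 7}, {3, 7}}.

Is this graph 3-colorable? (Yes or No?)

2, 4, 5, 7 are pairwise adjacent (a clique of size 4), so at least 4 colors are needed.
So 3 colors are not enough.

No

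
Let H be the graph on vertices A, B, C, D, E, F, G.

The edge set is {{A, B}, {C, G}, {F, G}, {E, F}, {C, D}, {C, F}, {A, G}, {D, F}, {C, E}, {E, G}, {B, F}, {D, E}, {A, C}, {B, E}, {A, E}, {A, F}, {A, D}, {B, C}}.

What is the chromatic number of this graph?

5

A, C, E, F, G are pairwise adjacent (a clique of size 5), so at least 5 colors are needed.
5 colors suffice: color 1 → {E}; color 2 → {F}; color 3 → {A}; color 4 → {C}; color 5 → {B, D, G}. Every edge joins two different colors.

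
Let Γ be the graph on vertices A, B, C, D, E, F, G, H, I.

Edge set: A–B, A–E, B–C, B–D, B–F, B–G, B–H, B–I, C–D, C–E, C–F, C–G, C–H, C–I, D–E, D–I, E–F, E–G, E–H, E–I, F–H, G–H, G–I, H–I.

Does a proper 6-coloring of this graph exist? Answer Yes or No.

Yes

The chromatic number is 5. B, C, G, H, I form a clique, so at least 5 colors are needed.
5 colors suffice: A=blue, B=red, C=blue, D=green, E=red, F=yellow, G=purple, H=green, I=yellow.
Since 6 ≥ 5, a proper 6-coloring certainly exists.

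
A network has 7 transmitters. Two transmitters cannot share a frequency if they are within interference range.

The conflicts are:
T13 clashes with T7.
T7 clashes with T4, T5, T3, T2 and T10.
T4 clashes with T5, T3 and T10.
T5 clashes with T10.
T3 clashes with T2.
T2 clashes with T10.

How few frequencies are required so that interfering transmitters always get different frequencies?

4

T7, T4, T5, T10 are mutually in conflict, so at least 4 frequencies are needed.
A valid assignment using 4 frequencies: T13=2, T7=1, T4=3, T5=4, T3=2, T2=3, T10=2. No two conflicting transmitters share a frequency.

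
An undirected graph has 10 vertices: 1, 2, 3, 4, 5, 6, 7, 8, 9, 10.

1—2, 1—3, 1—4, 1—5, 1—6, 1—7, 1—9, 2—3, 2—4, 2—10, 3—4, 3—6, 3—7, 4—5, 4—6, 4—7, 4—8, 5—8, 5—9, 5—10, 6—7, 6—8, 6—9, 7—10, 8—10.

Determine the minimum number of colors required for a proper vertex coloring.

1, 3, 4, 6, 7 are pairwise adjacent (a clique of size 5), so at least 5 colors are needed.
One proper 5-coloring: 1=blue, 2=green, 3=yellow, 4=red, 5=green, 6=green, 7=purple, 8=blue, 9=red, 10=red. Each edge has distinct colors on its endpoints.

5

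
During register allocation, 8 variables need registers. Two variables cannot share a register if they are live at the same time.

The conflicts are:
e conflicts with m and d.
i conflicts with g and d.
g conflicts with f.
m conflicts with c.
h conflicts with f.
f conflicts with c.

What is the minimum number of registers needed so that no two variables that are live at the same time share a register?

3

The cycle f-g-i-d-e-m-c-f has odd length 7, so it cannot be 2-colored; at least 3 registers are needed.
3 registers suffice: register 1 → {m, d, f}; register 2 → {e, i, h, c}; register 3 → {g}. Each listed conflict is separated.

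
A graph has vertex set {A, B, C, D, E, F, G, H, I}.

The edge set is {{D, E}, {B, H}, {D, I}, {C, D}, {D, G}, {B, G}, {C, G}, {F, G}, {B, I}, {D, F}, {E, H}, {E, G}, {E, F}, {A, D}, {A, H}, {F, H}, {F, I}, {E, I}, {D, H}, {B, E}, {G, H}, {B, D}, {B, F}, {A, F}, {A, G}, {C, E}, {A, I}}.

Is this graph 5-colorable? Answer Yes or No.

No

B, D, E, F, G, H are pairwise adjacent (a clique of size 6), so at least 6 colors are needed.
So 5 colors are not enough.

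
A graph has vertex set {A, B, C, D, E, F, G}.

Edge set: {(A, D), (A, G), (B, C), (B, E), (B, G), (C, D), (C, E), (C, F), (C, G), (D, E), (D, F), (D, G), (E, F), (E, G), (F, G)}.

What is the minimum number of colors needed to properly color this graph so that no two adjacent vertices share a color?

5

C, D, E, F, G are mutually adjacent (a clique of size 5), so at least 5 colors are needed.
5 colors suffice: color 1 → {G}; color 2 → {A, C}; color 3 → {E}; color 4 → {B, D}; color 5 → {F}. No two adjacent vertices share a color.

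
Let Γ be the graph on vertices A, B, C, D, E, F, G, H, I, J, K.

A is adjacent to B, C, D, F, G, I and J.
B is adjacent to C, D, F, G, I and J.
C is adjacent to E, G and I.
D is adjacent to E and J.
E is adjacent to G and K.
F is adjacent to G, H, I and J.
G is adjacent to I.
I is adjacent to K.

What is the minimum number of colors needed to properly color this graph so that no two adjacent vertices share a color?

A, B, C, G, I are pairwise adjacent (a clique of size 5), so at least 5 colors are needed.
One proper 5-coloring: A=2, B=1, C=5, D=3, E=1, F=5, G=4, H=1, I=3, J=4, K=2. No two adjacent vertices share a color.

5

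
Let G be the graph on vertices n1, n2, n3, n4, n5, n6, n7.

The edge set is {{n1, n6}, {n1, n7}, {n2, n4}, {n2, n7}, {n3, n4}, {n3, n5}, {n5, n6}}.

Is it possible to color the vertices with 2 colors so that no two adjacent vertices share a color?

No

The cycle n7-n1-n6-n5-n3-n4-n2-n7 has odd length 7, so it cannot be 2-colored; at least 3 colors are needed.
So 2 colors are not enough.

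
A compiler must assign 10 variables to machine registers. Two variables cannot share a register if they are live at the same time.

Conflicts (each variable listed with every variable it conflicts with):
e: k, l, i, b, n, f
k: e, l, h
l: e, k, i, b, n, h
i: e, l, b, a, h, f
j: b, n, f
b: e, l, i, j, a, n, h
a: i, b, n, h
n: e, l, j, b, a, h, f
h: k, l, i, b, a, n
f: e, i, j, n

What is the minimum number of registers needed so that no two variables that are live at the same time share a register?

l, i, b, h all conflict with each other, so at least 4 registers are needed.
4 registers suffice: register 1 → {k, b, f}; register 2 → {i, n}; register 3 → {e, j, h}; register 4 → {l, a}. No two conflicting variables share a register.

4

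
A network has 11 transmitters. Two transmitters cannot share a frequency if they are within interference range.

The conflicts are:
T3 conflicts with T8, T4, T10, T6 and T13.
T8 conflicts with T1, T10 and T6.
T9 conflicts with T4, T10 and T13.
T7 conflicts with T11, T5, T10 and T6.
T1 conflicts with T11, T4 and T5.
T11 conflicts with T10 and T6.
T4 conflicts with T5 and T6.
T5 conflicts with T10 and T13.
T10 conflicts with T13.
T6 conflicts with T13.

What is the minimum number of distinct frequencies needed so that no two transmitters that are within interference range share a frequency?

T1, T4, T5 pairwise conflict, so at least 3 frequencies are needed.
A valid assignment using 3 frequencies: T3=3, T8=2, T9=3, T7=2, T1=1, T11=3, T4=2, T5=3, T10=1, T6=1, T13=2. Every pair that conflicts lands in different frequencies.

3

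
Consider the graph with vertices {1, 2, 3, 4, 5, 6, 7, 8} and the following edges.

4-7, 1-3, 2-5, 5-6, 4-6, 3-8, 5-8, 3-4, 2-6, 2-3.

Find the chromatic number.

3

2, 5, 6 are mutually adjacent, so at least 3 colors are needed.
3 colors suffice: color a → {3, 5, 7}; color b → {1, 2, 4, 8}; color c → {6}. No two adjacent vertices share a color.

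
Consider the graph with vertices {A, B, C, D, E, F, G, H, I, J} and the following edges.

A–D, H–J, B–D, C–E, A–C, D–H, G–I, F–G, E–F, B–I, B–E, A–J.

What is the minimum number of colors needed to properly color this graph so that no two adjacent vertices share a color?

The cycle E-B-I-G-F-E has odd length 5, so it cannot be 2-colored; at least 3 colors are needed.
3 colors suffice: A=red, B=red, C=green, D=blue, E=blue, F=red, G=green, H=red, I=blue, J=blue. Each edge has distinct colors on its endpoints.

3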